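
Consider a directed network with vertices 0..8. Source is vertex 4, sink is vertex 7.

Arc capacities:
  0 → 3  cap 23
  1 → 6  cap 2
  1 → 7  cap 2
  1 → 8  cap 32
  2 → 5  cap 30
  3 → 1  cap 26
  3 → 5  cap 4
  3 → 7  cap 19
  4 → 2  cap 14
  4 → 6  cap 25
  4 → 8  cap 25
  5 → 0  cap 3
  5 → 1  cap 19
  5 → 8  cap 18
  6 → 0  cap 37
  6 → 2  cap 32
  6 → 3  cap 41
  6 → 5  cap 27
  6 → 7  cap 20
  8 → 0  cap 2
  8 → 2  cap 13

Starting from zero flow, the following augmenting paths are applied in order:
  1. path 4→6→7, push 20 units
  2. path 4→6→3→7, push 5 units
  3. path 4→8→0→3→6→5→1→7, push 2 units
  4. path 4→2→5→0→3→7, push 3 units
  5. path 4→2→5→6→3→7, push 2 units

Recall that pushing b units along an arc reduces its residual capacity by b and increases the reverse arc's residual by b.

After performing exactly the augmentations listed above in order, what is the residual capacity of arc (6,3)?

after path 1 (4→6→7, push 20): res(6,3)=41
after path 2 (4→6→3→7, push 5): res(6,3)=36
after path 3 (4→8→0→3→6→5→1→7, push 2): res(6,3)=38
after path 4 (4→2→5→0→3→7, push 3): res(6,3)=38
after path 5 (4→2→5→6→3→7, push 2): res(6,3)=36

Residual capacity of (6,3): 36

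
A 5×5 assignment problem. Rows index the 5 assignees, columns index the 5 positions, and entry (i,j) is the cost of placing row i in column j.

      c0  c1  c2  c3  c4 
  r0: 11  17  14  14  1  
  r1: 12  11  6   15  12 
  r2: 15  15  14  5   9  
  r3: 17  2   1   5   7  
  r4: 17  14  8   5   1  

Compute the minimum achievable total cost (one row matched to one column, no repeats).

Minimum assignment cost: 25

optimal assignment: row0→col0 (cost 11), row1→col2 (cost 6), row2→col3 (cost 5), row3→col1 (cost 2), row4→col4 (cost 1)
total = 11 + 6 + 5 + 2 + 1 = 25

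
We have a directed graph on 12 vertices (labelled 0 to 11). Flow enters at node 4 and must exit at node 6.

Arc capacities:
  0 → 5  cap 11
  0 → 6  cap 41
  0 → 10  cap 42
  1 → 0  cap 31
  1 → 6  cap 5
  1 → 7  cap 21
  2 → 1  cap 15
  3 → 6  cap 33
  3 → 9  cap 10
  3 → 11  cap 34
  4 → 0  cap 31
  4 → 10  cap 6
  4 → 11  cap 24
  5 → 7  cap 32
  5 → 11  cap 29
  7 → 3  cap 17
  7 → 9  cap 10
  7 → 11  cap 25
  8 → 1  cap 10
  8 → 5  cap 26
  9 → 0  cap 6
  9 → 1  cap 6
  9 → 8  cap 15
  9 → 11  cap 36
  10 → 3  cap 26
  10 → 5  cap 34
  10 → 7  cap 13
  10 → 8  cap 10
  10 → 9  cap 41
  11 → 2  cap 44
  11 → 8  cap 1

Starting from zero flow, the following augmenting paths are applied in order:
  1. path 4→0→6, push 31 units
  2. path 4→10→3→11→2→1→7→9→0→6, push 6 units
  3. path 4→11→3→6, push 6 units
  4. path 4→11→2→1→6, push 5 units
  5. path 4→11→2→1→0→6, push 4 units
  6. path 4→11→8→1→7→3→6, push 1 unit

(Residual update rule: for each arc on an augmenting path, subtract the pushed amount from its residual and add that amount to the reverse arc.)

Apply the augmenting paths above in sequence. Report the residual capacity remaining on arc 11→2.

after path 1 (4→0→6, push 31): res(11,2)=44
after path 2 (4→10→3→11→2→1→7→9→0→6, push 6): res(11,2)=38
after path 3 (4→11→3→6, push 6): res(11,2)=38
after path 4 (4→11→2→1→6, push 5): res(11,2)=33
after path 5 (4→11→2→1→0→6, push 4): res(11,2)=29
after path 6 (4→11→8→1→7→3→6, push 1): res(11,2)=29

Residual capacity of (11,2): 29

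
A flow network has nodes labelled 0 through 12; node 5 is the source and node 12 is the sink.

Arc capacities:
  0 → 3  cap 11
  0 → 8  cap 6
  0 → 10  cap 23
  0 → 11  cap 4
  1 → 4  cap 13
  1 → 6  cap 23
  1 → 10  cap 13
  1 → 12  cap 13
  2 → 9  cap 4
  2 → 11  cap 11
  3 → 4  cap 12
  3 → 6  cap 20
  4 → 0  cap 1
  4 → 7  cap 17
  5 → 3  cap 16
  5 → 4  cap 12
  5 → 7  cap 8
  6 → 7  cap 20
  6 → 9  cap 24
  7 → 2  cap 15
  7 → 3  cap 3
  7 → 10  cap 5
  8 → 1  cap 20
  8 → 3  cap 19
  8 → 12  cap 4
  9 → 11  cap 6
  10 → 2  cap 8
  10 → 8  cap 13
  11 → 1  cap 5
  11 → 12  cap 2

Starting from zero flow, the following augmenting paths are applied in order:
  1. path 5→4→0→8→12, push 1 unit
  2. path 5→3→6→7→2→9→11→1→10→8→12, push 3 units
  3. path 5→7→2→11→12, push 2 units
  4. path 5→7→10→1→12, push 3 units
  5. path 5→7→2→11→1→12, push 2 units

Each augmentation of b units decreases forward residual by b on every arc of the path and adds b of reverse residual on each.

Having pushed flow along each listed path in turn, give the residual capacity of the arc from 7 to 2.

after path 1 (5→4→0→8→12, push 1): res(7,2)=15
after path 2 (5→3→6→7→2→9→11→1→10→8→12, push 3): res(7,2)=12
after path 3 (5→7→2→11→12, push 2): res(7,2)=10
after path 4 (5→7→10→1→12, push 3): res(7,2)=10
after path 5 (5→7→2→11→1→12, push 2): res(7,2)=8

Residual capacity of (7,2): 8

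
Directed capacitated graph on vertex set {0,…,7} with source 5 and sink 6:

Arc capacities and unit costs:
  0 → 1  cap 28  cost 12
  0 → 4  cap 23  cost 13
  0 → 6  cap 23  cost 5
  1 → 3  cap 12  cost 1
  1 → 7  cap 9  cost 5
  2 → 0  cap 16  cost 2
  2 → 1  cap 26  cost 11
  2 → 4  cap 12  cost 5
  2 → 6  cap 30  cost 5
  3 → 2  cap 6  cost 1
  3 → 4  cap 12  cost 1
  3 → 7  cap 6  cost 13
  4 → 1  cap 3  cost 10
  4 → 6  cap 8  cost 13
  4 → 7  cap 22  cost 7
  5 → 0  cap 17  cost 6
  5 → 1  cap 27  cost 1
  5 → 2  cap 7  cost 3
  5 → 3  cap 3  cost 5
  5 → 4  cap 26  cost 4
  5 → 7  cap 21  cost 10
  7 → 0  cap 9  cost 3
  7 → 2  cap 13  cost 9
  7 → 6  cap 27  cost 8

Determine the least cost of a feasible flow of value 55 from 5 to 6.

Minimum cost for 55 units: 691

shortest-cost path #1: 5→2→6 push 7 @ unit cost 8 (adds 56)
shortest-cost path #2: 5→1→3→2→6 push 6 @ unit cost 8 (adds 48)
shortest-cost path #3: 5→0→6 push 17 @ unit cost 11 (adds 187)
shortest-cost path #4: 5→1→7→6 push 9 @ unit cost 14 (adds 126)
shortest-cost path #5: 5→1→3→4→6 push 6 @ unit cost 16 (adds 96)
shortest-cost path #6: 5→4→6 push 2 @ unit cost 17 (adds 34)
shortest-cost path #7: 5→7→6 push 8 @ unit cost 18 (adds 144)
total cost = 691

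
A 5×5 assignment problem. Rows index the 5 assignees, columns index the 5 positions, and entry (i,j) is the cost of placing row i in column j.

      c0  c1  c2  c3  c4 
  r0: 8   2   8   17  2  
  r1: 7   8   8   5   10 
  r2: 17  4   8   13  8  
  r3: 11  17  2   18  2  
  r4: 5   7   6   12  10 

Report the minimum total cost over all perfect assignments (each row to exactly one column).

optimal assignment: row0→col4 (cost 2), row1→col3 (cost 5), row2→col1 (cost 4), row3→col2 (cost 2), row4→col0 (cost 5)
total = 2 + 5 + 4 + 2 + 5 = 18

Minimum assignment cost: 18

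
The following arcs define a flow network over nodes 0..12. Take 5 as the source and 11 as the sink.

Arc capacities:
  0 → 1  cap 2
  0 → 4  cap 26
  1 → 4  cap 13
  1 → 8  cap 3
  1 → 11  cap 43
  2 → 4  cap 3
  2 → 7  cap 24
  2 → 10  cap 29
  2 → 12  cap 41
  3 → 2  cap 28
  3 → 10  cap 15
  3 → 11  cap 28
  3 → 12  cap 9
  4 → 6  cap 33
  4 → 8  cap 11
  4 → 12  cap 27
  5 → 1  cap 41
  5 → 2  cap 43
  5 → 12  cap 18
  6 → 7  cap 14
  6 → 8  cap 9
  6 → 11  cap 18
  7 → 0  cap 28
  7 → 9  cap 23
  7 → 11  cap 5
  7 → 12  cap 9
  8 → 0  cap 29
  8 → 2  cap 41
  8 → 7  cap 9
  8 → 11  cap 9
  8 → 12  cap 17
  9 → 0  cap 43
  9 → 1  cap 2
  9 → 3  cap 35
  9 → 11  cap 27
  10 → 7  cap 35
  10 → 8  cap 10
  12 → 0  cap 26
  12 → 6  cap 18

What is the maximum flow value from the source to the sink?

Maximum flow value: 98

augment #1: 5→1→11 bottleneck 41, total now 41
augment #2: 5→2→7→11 bottleneck 5, total now 46
augment #3: 5→12→6→11 bottleneck 18, total now 64
augment #4: 5→2→4→8→11 bottleneck 3, total now 67
augment #5: 5→2→7→9→11 bottleneck 19, total now 86
augment #6: 5→2→10→8→11 bottleneck 6, total now 92
augment #7: 5→2→10→7→9→11 bottleneck 4, total now 96
augment #8: 5→2→12→0→1→11 bottleneck 2, total now 98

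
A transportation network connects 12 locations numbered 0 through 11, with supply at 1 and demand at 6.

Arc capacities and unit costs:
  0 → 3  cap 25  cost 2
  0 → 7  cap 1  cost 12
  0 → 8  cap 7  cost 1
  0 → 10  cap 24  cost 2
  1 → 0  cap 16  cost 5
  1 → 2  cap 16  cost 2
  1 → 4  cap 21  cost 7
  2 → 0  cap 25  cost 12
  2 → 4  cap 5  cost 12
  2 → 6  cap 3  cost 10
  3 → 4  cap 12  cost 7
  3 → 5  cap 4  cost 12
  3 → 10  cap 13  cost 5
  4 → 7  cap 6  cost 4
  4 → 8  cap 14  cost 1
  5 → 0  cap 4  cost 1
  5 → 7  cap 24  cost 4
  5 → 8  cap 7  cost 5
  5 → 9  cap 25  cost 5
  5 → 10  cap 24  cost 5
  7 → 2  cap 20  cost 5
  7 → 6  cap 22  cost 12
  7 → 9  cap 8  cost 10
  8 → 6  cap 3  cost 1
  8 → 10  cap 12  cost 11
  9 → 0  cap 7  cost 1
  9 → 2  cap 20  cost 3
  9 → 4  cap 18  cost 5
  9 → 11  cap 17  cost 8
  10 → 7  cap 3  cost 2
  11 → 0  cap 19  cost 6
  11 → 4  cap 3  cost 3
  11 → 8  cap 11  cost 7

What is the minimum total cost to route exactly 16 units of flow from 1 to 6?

Minimum cost for 16 units: 287

shortest-cost path #1: 1→0→8→6 push 3 @ unit cost 7 (adds 21)
shortest-cost path #2: 1→2→6 push 3 @ unit cost 12 (adds 36)
shortest-cost path #3: 1→0→10→7→6 push 3 @ unit cost 21 (adds 63)
shortest-cost path #4: 1→4→7→6 push 6 @ unit cost 23 (adds 138)
shortest-cost path #5: 1→0→7→6 push 1 @ unit cost 29 (adds 29)
total cost = 287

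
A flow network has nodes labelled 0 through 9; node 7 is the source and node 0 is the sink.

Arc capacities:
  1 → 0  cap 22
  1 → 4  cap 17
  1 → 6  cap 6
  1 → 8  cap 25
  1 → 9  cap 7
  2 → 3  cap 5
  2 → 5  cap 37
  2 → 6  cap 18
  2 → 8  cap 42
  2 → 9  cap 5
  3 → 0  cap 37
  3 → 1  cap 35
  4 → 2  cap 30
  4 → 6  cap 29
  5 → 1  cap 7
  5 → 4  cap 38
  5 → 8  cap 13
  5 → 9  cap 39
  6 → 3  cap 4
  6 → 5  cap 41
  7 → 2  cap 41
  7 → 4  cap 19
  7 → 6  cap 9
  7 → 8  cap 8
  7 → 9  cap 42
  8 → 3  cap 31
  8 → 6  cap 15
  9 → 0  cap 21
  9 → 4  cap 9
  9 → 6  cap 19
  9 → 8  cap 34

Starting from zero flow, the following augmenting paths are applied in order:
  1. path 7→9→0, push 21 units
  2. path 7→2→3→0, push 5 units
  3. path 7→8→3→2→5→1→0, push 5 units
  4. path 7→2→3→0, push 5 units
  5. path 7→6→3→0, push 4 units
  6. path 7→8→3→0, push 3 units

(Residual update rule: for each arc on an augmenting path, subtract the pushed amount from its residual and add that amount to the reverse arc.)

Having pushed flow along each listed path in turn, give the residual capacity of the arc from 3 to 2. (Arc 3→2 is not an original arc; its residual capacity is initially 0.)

Residual capacity of (3,2): 5

after path 1 (7→9→0, push 21): res(3,2)=0
after path 2 (7→2→3→0, push 5): res(3,2)=5
after path 3 (7→8→3→2→5→1→0, push 5): res(3,2)=0
after path 4 (7→2→3→0, push 5): res(3,2)=5
after path 5 (7→6→3→0, push 4): res(3,2)=5
after path 6 (7→8→3→0, push 3): res(3,2)=5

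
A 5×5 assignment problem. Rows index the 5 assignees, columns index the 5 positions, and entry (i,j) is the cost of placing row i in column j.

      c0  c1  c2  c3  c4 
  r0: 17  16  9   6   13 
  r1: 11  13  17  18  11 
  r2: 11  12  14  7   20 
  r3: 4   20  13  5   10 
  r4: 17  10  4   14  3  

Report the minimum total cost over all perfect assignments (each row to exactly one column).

Minimum assignment cost: 36

optimal assignment: row0→col2 (cost 9), row1→col1 (cost 13), row2→col3 (cost 7), row3→col0 (cost 4), row4→col4 (cost 3)
total = 9 + 13 + 7 + 4 + 3 = 36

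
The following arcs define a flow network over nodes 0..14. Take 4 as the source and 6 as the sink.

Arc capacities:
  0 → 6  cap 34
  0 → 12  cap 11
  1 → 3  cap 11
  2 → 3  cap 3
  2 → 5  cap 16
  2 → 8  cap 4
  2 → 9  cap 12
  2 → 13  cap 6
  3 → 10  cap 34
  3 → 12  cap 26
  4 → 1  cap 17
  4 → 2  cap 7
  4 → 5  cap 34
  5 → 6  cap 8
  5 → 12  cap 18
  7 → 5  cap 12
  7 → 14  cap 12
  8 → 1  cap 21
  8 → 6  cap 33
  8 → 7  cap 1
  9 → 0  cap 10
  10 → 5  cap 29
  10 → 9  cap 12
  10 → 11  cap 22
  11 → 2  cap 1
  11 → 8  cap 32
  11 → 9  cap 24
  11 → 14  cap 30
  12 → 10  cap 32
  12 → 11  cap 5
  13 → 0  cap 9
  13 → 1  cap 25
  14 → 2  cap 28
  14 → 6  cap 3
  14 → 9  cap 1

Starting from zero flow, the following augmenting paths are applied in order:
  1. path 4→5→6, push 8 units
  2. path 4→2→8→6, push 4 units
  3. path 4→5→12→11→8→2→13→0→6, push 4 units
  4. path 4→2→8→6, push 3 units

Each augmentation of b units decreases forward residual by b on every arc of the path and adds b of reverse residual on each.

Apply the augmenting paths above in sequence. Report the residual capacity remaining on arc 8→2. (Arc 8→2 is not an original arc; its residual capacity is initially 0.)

Residual capacity of (8,2): 3

after path 1 (4→5→6, push 8): res(8,2)=0
after path 2 (4→2→8→6, push 4): res(8,2)=4
after path 3 (4→5→12→11→8→2→13→0→6, push 4): res(8,2)=0
after path 4 (4→2→8→6, push 3): res(8,2)=3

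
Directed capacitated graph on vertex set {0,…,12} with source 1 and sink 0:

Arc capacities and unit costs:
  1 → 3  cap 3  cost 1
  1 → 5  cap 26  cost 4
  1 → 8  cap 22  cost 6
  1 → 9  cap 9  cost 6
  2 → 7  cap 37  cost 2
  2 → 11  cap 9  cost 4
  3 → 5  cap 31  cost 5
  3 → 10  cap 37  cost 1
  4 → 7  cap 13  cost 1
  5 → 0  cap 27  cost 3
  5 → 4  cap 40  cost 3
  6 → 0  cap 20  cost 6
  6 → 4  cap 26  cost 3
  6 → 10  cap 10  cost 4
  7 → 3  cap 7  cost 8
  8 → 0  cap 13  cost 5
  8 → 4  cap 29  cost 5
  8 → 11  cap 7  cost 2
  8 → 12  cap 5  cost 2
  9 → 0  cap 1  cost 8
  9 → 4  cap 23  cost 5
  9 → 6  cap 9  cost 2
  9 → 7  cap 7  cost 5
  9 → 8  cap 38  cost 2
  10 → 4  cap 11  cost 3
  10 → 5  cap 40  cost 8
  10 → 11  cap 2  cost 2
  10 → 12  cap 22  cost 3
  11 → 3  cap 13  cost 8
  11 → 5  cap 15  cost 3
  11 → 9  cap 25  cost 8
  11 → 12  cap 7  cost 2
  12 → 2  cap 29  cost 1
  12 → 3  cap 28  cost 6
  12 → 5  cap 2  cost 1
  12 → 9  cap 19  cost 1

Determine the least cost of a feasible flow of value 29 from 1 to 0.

Minimum cost for 29 units: 213

shortest-cost path #1: 1→5→0 push 26 @ unit cost 7 (adds 182)
shortest-cost path #2: 1→3→5→0 push 1 @ unit cost 9 (adds 9)
shortest-cost path #3: 1→8→0 push 2 @ unit cost 11 (adds 22)
total cost = 213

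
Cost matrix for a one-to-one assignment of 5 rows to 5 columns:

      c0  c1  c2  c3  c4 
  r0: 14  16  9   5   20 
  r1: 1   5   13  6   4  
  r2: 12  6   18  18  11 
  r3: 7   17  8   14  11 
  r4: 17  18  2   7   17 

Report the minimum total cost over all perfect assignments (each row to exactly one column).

optimal assignment: row0→col3 (cost 5), row1→col4 (cost 4), row2→col1 (cost 6), row3→col0 (cost 7), row4→col2 (cost 2)
total = 5 + 4 + 6 + 7 + 2 = 24

Minimum assignment cost: 24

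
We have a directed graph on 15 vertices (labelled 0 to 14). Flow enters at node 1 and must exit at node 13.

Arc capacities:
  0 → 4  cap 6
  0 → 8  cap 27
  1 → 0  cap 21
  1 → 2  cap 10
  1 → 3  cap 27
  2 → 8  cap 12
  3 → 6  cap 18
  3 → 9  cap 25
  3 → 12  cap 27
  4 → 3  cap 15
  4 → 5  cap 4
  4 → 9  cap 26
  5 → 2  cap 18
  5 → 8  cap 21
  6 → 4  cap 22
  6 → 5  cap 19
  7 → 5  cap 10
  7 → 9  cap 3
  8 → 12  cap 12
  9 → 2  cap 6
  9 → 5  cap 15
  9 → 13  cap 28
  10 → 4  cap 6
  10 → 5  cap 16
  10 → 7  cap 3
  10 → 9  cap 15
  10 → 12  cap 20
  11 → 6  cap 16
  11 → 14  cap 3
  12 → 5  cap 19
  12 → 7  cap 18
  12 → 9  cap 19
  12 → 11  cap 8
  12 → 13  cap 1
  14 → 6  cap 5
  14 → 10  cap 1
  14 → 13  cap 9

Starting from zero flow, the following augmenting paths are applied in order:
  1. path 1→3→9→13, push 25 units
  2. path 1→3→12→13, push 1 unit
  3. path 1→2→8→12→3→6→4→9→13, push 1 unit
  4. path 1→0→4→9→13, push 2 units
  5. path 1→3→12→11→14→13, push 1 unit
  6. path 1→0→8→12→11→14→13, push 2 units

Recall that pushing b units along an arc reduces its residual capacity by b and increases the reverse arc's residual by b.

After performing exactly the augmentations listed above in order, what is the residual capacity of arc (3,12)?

Residual capacity of (3,12): 26

after path 1 (1→3→9→13, push 25): res(3,12)=27
after path 2 (1→3→12→13, push 1): res(3,12)=26
after path 3 (1→2→8→12→3→6→4→9→13, push 1): res(3,12)=27
after path 4 (1→0→4→9→13, push 2): res(3,12)=27
after path 5 (1→3→12→11→14→13, push 1): res(3,12)=26
after path 6 (1→0→8→12→11→14→13, push 2): res(3,12)=26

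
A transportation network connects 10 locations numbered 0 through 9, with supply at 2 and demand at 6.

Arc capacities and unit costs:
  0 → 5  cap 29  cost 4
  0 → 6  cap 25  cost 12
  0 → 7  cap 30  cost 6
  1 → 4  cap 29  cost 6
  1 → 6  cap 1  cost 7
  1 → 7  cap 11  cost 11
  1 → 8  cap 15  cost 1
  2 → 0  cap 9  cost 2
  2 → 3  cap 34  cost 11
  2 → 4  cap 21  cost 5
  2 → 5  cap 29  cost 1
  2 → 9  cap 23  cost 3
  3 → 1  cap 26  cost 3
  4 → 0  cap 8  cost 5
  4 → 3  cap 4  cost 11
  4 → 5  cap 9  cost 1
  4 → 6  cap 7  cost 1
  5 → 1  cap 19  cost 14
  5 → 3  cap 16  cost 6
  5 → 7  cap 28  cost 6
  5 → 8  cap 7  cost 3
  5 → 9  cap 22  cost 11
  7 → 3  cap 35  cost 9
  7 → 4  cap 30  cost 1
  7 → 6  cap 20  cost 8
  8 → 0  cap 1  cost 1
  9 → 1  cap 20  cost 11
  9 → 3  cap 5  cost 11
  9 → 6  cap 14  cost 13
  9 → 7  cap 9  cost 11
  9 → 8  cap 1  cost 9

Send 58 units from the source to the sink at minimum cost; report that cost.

Minimum cost for 58 units: 858

shortest-cost path #1: 2→4→6 push 7 @ unit cost 6 (adds 42)
shortest-cost path #2: 2→0→6 push 9 @ unit cost 14 (adds 126)
shortest-cost path #3: 2→5→7→6 push 20 @ unit cost 15 (adds 300)
shortest-cost path #4: 2→9→6 push 14 @ unit cost 16 (adds 224)
shortest-cost path #5: 2→5→8→0→6 push 1 @ unit cost 17 (adds 17)
shortest-cost path #6: 2→5→3→1→6 push 1 @ unit cost 17 (adds 17)
shortest-cost path #7: 2→4→0→6 push 6 @ unit cost 22 (adds 132)
total cost = 858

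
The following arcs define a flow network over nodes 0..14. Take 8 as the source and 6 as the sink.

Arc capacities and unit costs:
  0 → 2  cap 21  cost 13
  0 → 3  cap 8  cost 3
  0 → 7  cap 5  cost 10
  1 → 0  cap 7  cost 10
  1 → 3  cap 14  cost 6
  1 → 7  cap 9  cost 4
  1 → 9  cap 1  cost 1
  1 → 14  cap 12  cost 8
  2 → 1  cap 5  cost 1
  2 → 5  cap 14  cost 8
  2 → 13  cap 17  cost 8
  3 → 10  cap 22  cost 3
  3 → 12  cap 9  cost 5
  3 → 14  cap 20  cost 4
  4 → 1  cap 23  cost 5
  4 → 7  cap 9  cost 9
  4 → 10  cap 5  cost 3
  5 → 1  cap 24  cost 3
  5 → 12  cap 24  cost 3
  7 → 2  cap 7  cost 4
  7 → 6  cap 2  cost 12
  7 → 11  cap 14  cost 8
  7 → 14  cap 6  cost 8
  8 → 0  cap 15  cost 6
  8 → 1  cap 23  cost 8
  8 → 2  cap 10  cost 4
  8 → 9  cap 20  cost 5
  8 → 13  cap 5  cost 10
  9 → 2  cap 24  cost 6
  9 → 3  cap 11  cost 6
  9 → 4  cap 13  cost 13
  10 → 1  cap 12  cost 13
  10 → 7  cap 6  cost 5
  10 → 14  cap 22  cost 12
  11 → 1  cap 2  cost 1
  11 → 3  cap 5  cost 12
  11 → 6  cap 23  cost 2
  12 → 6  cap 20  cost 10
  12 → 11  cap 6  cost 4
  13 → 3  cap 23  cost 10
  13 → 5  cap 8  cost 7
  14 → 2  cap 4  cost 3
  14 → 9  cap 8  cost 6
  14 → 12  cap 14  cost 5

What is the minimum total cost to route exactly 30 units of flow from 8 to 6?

Minimum cost for 30 units: 688

shortest-cost path #1: 8→2→1→7→11→6 push 5 @ unit cost 19 (adds 95)
shortest-cost path #2: 8→0→3→12→11→6 push 6 @ unit cost 20 (adds 120)
shortest-cost path #3: 8→1→7→11→6 push 4 @ unit cost 22 (adds 88)
shortest-cost path #4: 8→0→3→12→6 push 2 @ unit cost 24 (adds 48)
shortest-cost path #5: 8→2→5→12→6 push 5 @ unit cost 25 (adds 125)
shortest-cost path #6: 8→0→7→11→6 push 5 @ unit cost 26 (adds 130)
shortest-cost path #7: 8→9→3→12→6 push 1 @ unit cost 26 (adds 26)
shortest-cost path #8: 8→1→2→5→12→6 push 2 @ unit cost 28 (adds 56)
total cost = 688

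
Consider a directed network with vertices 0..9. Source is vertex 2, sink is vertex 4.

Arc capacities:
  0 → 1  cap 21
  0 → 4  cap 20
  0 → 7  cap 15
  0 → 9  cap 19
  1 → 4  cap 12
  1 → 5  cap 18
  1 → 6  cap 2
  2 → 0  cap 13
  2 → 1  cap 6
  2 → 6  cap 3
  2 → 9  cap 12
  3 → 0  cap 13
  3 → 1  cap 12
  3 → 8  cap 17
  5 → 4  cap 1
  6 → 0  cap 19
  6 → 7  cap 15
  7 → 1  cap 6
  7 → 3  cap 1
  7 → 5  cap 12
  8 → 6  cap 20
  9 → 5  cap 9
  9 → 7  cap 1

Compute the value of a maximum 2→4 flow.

Maximum flow value: 24

augment #1: 2→0→4 bottleneck 13, total now 13
augment #2: 2→1→4 bottleneck 6, total now 19
augment #3: 2→6→0→4 bottleneck 3, total now 22
augment #4: 2→9→5→4 bottleneck 1, total now 23
augment #5: 2→9→7→1→4 bottleneck 1, total now 24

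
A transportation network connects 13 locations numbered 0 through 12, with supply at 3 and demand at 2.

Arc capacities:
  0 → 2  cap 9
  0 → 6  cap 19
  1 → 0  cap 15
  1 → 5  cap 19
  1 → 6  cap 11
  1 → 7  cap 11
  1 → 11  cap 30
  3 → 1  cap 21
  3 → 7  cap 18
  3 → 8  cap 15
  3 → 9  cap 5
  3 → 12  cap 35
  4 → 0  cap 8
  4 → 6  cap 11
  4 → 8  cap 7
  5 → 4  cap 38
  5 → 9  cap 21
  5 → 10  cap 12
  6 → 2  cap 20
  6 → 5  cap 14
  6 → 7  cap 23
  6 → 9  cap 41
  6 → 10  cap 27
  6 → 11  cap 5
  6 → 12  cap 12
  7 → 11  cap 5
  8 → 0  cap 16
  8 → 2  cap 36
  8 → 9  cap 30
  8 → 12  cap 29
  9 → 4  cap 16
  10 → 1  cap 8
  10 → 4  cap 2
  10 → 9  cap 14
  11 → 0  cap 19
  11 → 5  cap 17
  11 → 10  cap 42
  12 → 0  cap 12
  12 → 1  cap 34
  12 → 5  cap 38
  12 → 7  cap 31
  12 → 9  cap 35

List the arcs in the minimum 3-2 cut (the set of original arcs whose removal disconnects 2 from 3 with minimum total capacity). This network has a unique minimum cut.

Min-cut arcs: {(0,2), (3,8), (4,8), (6,2)} (total capacity 51)

augment #1: 3→8→2 push 15
augment #2: 3→1→0→2 push 9
augment #3: 3→1→6→2 push 11
augment #4: 3→1→0→6→2 push 1
augment #5: 3→9→4→6→2 push 5
augment #6: 3→12→0→6→2 push 3
augment #7: 3→12→5→4→8→2 push 7
max flow = 51; residual-reachable set from 3 gives S-side
cut edges (S→T): {(0,2), (3,8), (4,8), (6,2)} total cap 51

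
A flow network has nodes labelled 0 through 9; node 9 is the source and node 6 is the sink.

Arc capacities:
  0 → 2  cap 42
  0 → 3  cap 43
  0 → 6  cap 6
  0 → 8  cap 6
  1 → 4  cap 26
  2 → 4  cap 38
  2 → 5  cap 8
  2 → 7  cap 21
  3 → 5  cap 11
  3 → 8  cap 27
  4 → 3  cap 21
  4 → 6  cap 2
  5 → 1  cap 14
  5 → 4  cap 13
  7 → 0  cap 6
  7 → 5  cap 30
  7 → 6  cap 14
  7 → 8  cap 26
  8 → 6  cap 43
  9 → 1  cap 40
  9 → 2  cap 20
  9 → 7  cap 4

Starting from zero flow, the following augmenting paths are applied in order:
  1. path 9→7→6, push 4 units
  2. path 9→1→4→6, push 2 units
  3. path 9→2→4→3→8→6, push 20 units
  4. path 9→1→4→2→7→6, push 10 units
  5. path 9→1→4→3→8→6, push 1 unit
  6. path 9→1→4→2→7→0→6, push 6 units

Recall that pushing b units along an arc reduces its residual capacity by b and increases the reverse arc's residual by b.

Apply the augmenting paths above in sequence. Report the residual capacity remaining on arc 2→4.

after path 1 (9→7→6, push 4): res(2,4)=38
after path 2 (9→1→4→6, push 2): res(2,4)=38
after path 3 (9→2→4→3→8→6, push 20): res(2,4)=18
after path 4 (9→1→4→2→7→6, push 10): res(2,4)=28
after path 5 (9→1→4→3→8→6, push 1): res(2,4)=28
after path 6 (9→1→4→2→7→0→6, push 6): res(2,4)=34

Residual capacity of (2,4): 34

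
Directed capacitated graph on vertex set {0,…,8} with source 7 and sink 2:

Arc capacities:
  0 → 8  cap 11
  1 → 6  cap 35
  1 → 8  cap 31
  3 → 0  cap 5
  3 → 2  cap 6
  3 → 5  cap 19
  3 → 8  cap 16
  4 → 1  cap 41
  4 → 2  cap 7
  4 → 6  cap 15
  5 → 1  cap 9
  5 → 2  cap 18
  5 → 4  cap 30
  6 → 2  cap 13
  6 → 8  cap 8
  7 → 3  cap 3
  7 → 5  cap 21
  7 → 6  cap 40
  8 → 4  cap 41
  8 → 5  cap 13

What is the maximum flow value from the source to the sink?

augment #1: 7→3→2 bottleneck 3, total now 3
augment #2: 7→5→2 bottleneck 18, total now 21
augment #3: 7→6→2 bottleneck 13, total now 34
augment #4: 7→5→4→2 bottleneck 3, total now 37
augment #5: 7→6→8→4→2 bottleneck 4, total now 41

Maximum flow value: 41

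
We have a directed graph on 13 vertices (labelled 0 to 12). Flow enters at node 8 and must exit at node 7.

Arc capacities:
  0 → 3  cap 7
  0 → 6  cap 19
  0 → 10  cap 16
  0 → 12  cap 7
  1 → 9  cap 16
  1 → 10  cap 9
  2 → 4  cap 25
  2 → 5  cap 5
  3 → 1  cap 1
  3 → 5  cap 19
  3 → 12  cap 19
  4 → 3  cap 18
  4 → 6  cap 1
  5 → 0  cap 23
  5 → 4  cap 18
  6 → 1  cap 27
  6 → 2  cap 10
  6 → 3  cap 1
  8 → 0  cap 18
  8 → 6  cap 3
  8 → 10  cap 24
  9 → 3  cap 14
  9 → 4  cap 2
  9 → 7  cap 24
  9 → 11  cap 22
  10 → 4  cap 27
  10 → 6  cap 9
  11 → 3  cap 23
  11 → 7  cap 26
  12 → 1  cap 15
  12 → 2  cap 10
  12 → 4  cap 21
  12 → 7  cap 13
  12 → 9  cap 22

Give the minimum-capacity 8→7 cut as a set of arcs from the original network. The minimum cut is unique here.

augment #1: 8→0→12→7 push 7
augment #2: 8→0→3→12→7 push 6
augment #3: 8→6→1→9→7 push 3
augment #4: 8→0→3→1→9→7 push 1
augment #5: 8→0→6→1→9→7 push 4
augment #6: 8→10→6→1→9→7 push 8
augment #7: 8→10→4→3→12→9→7 push 8
augment #8: 8→10→4→3→12→9→11→7 push 5
max flow = 42; residual-reachable set from 8 gives S-side
cut edges (S→T): {(0,12), (1,9), (3,12)} total cap 42

Min-cut arcs: {(0,12), (1,9), (3,12)} (total capacity 42)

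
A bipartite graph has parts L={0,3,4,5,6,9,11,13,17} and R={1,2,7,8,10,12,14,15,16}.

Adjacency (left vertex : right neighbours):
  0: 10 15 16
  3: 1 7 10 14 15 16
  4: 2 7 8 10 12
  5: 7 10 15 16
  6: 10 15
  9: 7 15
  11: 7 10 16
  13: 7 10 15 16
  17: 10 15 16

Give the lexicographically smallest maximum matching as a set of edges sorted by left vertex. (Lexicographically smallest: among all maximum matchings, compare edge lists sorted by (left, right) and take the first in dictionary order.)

Lex-smallest maximum matching: {(0,10), (3,1), (4,2), (5,7), (6,15), (11,16)}

|M| = 6 (so the lex-smallest maximum matching has 6 edges)
process left vertices in ascending order; for each, take the smallest-labelled available neighbour that still permits 6 edges overall, or leave it unmatched if none does
lex-smallest matching: {0-10, 3-1, 4-2, 5-7, 6-15, 11-16}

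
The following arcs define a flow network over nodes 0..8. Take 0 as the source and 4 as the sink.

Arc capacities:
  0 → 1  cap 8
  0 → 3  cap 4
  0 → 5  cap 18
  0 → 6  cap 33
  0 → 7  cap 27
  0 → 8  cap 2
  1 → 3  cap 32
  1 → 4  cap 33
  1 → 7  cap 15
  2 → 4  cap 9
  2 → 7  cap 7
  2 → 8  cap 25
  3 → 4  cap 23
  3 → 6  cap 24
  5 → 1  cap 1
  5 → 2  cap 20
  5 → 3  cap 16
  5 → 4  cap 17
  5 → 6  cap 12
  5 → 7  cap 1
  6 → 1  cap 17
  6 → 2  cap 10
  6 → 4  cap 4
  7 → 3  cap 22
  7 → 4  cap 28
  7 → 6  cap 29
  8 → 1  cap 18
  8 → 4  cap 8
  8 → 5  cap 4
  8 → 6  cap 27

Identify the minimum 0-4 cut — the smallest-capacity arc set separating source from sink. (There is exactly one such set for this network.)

Min-cut arcs: {(0,1), (0,3), (0,5), (0,7), (0,8), (6,1), (6,2), (6,4)} (total capacity 90)

augment #1: 0→1→4 push 8
augment #2: 0→3→4 push 4
augment #3: 0→5→4 push 17
augment #4: 0→6→4 push 4
augment #5: 0→7→4 push 27
augment #6: 0→8→4 push 2
augment #7: 0→5→1→4 push 1
augment #8: 0→6→1→4 push 17
augment #9: 0→6→2→4 push 9
augment #10: 0→6→2→7→4 push 1
max flow = 90; residual-reachable set from 0 gives S-side
cut edges (S→T): {(0,1), (0,3), (0,5), (0,7), (0,8), (6,1), (6,2), (6,4)} total cap 90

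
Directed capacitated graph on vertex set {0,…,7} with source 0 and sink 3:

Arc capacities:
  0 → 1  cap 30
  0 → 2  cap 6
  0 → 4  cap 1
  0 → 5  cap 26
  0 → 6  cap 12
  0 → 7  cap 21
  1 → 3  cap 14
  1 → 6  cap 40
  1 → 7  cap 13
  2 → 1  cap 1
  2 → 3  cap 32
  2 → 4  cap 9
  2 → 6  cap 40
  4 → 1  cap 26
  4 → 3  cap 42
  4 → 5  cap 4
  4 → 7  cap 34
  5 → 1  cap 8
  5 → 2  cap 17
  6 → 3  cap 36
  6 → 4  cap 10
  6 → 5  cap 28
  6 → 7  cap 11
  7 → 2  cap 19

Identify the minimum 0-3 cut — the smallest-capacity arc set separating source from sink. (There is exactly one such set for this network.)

augment #1: 0→1→3 push 14
augment #2: 0→2→3 push 6
augment #3: 0→4→3 push 1
augment #4: 0→6→3 push 12
augment #5: 0→1→6→3 push 16
augment #6: 0→5→2→3 push 17
augment #7: 0→7→2→3 push 9
augment #8: 0→5→1→6→3 push 8
augment #9: 0→7→2→4→3 push 9
augment #10: 0→7→2→6→4→3 push 1
max flow = 93; residual-reachable set from 0 gives S-side
cut edges (S→T): {(0,1), (0,2), (0,4), (0,6), (5,1), (5,2), (7,2)} total cap 93

Min-cut arcs: {(0,1), (0,2), (0,4), (0,6), (5,1), (5,2), (7,2)} (total capacity 93)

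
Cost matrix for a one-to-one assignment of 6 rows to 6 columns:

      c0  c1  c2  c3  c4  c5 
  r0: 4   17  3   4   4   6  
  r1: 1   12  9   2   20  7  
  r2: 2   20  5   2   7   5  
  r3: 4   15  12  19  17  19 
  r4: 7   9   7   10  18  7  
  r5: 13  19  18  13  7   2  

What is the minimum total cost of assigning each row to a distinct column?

optimal assignment: row0→col4 (cost 4), row1→col3 (cost 2), row2→col2 (cost 5), row3→col0 (cost 4), row4→col1 (cost 9), row5→col5 (cost 2)
total = 4 + 2 + 5 + 4 + 9 + 2 = 26

Minimum assignment cost: 26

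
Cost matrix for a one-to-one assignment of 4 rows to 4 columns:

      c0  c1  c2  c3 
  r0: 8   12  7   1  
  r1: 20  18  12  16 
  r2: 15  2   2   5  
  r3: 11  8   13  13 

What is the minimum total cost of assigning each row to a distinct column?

optimal assignment: row0→col3 (cost 1), row1→col2 (cost 12), row2→col1 (cost 2), row3→col0 (cost 11)
total = 1 + 12 + 2 + 11 = 26

Minimum assignment cost: 26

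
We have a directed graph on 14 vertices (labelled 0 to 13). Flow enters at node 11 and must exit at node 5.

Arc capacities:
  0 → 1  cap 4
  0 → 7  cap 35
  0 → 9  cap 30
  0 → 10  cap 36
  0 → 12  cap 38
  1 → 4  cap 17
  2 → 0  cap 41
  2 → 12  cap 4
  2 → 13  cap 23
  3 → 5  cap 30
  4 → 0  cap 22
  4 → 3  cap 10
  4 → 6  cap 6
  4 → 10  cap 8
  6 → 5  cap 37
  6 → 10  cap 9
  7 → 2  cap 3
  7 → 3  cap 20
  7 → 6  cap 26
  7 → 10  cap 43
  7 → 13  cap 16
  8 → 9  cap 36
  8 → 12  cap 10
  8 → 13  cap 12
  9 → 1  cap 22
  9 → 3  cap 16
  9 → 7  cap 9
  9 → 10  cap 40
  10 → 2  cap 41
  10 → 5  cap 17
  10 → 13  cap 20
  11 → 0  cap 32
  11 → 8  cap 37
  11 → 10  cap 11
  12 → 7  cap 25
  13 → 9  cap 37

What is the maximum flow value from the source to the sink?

augment #1: 11→10→5 bottleneck 11, total now 11
augment #2: 11→0→10→5 bottleneck 6, total now 17
augment #3: 11→0→7→3→5 bottleneck 20, total now 37
augment #4: 11→0→7→6→5 bottleneck 6, total now 43
augment #5: 11→8→9→3→5 bottleneck 10, total now 53
augment #6: 11→8→9→7→6→5 bottleneck 9, total now 62
augment #7: 11→8→12→7→6→5 bottleneck 10, total now 72
augment #8: 11→8→9→1→4→6→5 bottleneck 6, total now 78
augment #9: 11→8→9→3→7→6→5 bottleneck 1, total now 79

Maximum flow value: 79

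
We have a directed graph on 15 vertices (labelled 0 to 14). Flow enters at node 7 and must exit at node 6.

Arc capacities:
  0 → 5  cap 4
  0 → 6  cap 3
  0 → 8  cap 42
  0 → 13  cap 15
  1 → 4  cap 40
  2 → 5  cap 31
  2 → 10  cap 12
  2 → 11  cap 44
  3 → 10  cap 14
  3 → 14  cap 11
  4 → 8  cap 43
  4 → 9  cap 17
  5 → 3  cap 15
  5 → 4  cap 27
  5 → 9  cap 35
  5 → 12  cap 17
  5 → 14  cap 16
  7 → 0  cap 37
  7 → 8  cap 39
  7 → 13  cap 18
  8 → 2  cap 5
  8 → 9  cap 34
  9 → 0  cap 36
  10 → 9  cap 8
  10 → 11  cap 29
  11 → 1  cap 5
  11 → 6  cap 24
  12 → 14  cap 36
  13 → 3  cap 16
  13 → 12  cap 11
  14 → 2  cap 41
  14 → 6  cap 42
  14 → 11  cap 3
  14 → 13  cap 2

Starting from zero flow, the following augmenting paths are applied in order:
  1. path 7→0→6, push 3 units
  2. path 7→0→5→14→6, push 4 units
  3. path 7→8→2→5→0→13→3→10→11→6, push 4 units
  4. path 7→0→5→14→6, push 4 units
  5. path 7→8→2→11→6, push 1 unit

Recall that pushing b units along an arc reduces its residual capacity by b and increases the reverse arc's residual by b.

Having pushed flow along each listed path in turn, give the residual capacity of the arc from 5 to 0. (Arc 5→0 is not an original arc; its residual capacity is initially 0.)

Residual capacity of (5,0): 4

after path 1 (7→0→6, push 3): res(5,0)=0
after path 2 (7→0→5→14→6, push 4): res(5,0)=4
after path 3 (7→8→2→5→0→13→3→10→11→6, push 4): res(5,0)=0
after path 4 (7→0→5→14→6, push 4): res(5,0)=4
after path 5 (7→8→2→11→6, push 1): res(5,0)=4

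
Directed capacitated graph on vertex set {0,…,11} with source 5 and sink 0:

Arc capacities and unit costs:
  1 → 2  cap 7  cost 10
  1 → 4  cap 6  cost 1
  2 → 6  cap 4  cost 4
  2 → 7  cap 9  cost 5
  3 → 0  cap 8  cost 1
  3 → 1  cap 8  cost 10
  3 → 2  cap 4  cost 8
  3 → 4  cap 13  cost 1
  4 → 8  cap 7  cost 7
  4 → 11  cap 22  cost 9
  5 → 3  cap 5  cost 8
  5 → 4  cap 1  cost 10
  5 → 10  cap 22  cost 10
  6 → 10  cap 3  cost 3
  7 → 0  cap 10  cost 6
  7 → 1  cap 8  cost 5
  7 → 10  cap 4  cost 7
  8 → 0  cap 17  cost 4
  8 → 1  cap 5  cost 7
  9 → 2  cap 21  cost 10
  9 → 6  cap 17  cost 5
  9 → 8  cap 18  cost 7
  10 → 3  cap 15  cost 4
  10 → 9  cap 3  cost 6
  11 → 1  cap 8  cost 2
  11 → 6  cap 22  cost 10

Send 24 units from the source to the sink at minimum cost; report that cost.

Minimum cost for 24 units: 570

shortest-cost path #1: 5→3→0 push 5 @ unit cost 9 (adds 45)
shortest-cost path #2: 5→10→3→0 push 3 @ unit cost 15 (adds 45)
shortest-cost path #3: 5→4→8→0 push 1 @ unit cost 21 (adds 21)
shortest-cost path #4: 5→10→3→4→8→0 push 6 @ unit cost 26 (adds 156)
shortest-cost path #5: 5→10→9→8→0 push 3 @ unit cost 27 (adds 81)
shortest-cost path #6: 5→10→3→2→7→0 push 4 @ unit cost 33 (adds 132)
shortest-cost path #7: 5→10→3→1→2→7→0 push 2 @ unit cost 45 (adds 90)
total cost = 570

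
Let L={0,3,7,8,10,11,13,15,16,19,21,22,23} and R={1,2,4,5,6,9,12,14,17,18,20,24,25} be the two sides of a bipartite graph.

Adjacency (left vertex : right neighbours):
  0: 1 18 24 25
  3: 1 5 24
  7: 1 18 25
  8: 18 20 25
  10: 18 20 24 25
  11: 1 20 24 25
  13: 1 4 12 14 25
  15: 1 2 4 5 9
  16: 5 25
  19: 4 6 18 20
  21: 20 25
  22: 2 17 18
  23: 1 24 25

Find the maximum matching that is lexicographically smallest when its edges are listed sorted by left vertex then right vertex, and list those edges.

Lex-smallest maximum matching: {(0,1), (3,5), (7,18), (8,20), (10,24), (11,25), (13,4), (15,2), (19,6), (22,17)}

|M| = 10 (so the lex-smallest maximum matching has 10 edges)
process left vertices in ascending order; for each, take the smallest-labelled available neighbour that still permits 10 edges overall, or leave it unmatched if none does
lex-smallest matching: {0-1, 3-5, 7-18, 8-20, 10-24, 11-25, 13-4, 15-2, 19-6, 22-17}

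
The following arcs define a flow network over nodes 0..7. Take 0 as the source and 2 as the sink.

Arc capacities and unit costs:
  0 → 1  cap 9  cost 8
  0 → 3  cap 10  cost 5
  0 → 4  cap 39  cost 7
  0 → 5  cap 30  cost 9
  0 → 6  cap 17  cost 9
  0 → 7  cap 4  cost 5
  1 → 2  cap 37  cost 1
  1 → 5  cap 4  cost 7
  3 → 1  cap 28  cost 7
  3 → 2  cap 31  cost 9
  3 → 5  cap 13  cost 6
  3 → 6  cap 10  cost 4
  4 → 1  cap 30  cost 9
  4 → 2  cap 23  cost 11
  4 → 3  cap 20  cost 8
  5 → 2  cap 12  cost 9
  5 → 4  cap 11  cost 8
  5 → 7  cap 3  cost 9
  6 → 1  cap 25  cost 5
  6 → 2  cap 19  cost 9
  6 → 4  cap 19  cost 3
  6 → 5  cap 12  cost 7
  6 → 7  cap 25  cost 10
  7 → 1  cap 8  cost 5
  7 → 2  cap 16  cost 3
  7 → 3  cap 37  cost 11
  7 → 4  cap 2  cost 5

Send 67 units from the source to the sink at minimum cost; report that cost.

shortest-cost path #1: 0→7→2 push 4 @ unit cost 8 (adds 32)
shortest-cost path #2: 0→1→2 push 9 @ unit cost 9 (adds 81)
shortest-cost path #3: 0→3→1→2 push 10 @ unit cost 13 (adds 130)
shortest-cost path #4: 0→6→1→2 push 17 @ unit cost 15 (adds 255)
shortest-cost path #5: 0→4→1→2 push 1 @ unit cost 17 (adds 17)
shortest-cost path #6: 0→4→2 push 23 @ unit cost 18 (adds 414)
shortest-cost path #7: 0→5→2 push 3 @ unit cost 18 (adds 54)
total cost = 983

Minimum cost for 67 units: 983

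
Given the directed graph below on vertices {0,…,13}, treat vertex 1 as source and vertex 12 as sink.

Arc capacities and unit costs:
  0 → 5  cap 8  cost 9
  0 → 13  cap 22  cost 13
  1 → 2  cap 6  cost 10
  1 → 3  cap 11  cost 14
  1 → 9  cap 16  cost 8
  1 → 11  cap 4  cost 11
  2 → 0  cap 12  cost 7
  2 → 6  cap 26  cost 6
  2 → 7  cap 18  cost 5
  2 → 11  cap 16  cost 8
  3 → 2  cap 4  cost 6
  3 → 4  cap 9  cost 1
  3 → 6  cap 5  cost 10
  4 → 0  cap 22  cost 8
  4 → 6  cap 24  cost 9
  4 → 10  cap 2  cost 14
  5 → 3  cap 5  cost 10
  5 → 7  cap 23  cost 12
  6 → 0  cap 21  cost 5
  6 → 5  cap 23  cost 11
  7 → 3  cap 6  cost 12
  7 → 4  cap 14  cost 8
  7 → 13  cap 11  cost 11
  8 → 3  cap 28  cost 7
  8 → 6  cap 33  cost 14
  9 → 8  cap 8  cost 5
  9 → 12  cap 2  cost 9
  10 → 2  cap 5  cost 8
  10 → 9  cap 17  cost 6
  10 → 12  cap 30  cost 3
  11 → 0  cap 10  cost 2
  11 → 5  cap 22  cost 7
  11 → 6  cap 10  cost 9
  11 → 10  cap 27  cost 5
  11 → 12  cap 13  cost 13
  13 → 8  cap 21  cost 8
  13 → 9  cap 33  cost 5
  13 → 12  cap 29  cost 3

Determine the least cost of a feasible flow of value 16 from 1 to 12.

Minimum cost for 16 units: 402

shortest-cost path #1: 1→9→12 push 2 @ unit cost 17 (adds 34)
shortest-cost path #2: 1→11→10→12 push 4 @ unit cost 19 (adds 76)
shortest-cost path #3: 1→2→11→10→12 push 6 @ unit cost 26 (adds 156)
shortest-cost path #4: 1→3→4→10→12 push 2 @ unit cost 32 (adds 64)
shortest-cost path #5: 1→3→2→11→10→12 push 2 @ unit cost 36 (adds 72)
total cost = 402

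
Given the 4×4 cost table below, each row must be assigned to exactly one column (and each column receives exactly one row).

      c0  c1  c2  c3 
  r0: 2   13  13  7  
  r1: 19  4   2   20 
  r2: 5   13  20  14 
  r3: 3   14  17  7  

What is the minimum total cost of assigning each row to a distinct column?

Minimum assignment cost: 24

optimal assignment: row0→col0 (cost 2), row1→col2 (cost 2), row2→col1 (cost 13), row3→col3 (cost 7)
total = 2 + 2 + 13 + 7 = 24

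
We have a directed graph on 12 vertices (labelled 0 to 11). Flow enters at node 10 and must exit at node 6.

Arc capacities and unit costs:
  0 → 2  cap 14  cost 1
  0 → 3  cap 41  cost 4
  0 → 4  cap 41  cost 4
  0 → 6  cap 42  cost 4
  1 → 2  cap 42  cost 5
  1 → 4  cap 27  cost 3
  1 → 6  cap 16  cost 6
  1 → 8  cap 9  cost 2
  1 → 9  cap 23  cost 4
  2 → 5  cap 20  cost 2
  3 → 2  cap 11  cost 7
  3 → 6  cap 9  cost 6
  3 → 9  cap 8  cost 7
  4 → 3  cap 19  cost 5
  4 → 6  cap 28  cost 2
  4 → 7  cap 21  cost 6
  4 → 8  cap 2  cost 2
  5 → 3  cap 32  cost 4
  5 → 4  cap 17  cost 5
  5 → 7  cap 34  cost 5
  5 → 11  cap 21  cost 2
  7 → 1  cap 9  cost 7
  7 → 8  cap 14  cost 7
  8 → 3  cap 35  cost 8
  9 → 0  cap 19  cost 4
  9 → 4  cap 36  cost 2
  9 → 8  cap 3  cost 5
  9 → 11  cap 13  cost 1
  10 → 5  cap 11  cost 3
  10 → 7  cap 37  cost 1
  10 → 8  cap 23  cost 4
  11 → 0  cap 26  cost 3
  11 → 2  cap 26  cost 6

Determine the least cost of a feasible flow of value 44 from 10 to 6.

shortest-cost path #1: 10→5→4→6 push 11 @ unit cost 10 (adds 110)
shortest-cost path #2: 10→7→1→4→6 push 9 @ unit cost 13 (adds 117)
shortest-cost path #3: 10→8→3→6 push 9 @ unit cost 18 (adds 162)
shortest-cost path #4: 10→8→3→9→4→6 push 8 @ unit cost 23 (adds 184)
shortest-cost path #5: 10→8→3→2→5→4→1→6 push 6 @ unit cost 29 (adds 174)
shortest-cost path #6: 10→7→8→3→2→5→11→0→6 push 1 @ unit cost 34 (adds 34)
total cost = 781

Minimum cost for 44 units: 781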